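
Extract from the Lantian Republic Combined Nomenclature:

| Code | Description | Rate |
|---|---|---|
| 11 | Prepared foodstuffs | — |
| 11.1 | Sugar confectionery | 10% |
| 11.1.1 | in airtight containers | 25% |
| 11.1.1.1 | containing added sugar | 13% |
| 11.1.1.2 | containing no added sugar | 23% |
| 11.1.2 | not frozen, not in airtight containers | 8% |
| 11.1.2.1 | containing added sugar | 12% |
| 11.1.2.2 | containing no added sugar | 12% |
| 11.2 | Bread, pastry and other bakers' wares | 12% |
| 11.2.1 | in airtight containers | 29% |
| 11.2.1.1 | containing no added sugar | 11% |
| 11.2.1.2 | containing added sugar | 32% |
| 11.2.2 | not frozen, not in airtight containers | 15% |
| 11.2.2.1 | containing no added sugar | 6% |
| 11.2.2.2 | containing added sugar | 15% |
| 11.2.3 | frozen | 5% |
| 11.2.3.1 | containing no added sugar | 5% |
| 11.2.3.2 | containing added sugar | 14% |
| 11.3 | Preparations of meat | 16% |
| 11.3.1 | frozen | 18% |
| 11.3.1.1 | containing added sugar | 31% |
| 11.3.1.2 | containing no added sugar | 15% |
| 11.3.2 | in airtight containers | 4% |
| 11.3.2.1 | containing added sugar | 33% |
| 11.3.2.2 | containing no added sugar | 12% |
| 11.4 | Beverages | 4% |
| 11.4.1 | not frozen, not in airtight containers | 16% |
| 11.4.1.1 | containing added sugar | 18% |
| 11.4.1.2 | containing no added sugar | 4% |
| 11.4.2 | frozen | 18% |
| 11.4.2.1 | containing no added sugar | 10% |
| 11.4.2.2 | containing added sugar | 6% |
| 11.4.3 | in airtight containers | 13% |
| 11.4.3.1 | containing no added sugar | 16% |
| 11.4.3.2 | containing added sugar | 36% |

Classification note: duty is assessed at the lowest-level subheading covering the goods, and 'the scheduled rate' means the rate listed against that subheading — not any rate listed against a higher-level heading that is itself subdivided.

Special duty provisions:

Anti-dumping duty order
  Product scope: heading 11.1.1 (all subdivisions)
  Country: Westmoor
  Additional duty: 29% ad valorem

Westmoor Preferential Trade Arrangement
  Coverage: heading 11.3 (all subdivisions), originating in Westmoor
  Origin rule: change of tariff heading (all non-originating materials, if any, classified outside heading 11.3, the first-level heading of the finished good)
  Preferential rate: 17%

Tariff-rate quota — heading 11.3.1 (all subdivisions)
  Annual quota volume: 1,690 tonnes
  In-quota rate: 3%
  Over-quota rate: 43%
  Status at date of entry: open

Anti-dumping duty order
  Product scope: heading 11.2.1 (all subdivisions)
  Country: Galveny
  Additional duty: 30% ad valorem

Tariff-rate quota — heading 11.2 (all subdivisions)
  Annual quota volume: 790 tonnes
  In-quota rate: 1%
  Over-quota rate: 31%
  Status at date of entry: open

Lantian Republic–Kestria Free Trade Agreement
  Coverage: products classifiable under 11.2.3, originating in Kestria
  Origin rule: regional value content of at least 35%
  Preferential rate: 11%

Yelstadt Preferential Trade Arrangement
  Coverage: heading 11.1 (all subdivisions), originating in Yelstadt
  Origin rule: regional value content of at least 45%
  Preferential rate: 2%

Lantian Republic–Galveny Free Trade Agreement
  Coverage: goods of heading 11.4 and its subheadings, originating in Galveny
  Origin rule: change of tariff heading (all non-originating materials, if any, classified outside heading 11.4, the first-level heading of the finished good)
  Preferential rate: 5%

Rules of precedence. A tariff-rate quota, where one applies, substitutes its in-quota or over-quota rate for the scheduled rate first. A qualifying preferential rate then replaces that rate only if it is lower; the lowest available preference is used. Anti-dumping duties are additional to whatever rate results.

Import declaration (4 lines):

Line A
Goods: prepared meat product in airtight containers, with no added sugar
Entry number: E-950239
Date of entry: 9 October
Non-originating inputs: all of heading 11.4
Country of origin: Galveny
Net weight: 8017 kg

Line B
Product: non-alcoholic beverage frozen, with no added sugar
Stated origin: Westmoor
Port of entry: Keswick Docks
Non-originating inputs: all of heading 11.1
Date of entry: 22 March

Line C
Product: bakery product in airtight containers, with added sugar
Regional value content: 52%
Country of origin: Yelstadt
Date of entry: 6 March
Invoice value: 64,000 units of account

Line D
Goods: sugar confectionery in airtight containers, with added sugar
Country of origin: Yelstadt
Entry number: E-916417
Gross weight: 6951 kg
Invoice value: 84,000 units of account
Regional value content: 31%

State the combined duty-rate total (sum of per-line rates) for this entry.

36%

Line A: prepared meat product → 11.3; in airtight containers → 11.3.2; with no added sugar → 11.3.2.2. Scheduled 12%. Galveny agreement on 11.4: 11.3.2.2 not covered. → 12%.
Line B: non-alcoholic beverage → 11.4; frozen → 11.4.2; with no added sugar → 11.4.2.1. Scheduled 10%. Westmoor agreement on 11.3: 11.4.2.1 not covered. → 10%.
Line C: bakery product → 11.2; in airtight containers → 11.2.1; with added sugar → 11.2.1.2. Scheduled 32%. quota on 11.2 open → in-quota 1%; Yelstadt agreement on 11.1: 11.2.1.2 not covered. → 1%.
Line D: sugar confectionery → 11.1; in airtight containers → 11.1.1; with added sugar → 11.1.1.1. Scheduled 13%. Yelstadt agreement on 11.1: RVC < 45%. → 13%.
Sum: 12% + 10% + 1% + 13% = 36%.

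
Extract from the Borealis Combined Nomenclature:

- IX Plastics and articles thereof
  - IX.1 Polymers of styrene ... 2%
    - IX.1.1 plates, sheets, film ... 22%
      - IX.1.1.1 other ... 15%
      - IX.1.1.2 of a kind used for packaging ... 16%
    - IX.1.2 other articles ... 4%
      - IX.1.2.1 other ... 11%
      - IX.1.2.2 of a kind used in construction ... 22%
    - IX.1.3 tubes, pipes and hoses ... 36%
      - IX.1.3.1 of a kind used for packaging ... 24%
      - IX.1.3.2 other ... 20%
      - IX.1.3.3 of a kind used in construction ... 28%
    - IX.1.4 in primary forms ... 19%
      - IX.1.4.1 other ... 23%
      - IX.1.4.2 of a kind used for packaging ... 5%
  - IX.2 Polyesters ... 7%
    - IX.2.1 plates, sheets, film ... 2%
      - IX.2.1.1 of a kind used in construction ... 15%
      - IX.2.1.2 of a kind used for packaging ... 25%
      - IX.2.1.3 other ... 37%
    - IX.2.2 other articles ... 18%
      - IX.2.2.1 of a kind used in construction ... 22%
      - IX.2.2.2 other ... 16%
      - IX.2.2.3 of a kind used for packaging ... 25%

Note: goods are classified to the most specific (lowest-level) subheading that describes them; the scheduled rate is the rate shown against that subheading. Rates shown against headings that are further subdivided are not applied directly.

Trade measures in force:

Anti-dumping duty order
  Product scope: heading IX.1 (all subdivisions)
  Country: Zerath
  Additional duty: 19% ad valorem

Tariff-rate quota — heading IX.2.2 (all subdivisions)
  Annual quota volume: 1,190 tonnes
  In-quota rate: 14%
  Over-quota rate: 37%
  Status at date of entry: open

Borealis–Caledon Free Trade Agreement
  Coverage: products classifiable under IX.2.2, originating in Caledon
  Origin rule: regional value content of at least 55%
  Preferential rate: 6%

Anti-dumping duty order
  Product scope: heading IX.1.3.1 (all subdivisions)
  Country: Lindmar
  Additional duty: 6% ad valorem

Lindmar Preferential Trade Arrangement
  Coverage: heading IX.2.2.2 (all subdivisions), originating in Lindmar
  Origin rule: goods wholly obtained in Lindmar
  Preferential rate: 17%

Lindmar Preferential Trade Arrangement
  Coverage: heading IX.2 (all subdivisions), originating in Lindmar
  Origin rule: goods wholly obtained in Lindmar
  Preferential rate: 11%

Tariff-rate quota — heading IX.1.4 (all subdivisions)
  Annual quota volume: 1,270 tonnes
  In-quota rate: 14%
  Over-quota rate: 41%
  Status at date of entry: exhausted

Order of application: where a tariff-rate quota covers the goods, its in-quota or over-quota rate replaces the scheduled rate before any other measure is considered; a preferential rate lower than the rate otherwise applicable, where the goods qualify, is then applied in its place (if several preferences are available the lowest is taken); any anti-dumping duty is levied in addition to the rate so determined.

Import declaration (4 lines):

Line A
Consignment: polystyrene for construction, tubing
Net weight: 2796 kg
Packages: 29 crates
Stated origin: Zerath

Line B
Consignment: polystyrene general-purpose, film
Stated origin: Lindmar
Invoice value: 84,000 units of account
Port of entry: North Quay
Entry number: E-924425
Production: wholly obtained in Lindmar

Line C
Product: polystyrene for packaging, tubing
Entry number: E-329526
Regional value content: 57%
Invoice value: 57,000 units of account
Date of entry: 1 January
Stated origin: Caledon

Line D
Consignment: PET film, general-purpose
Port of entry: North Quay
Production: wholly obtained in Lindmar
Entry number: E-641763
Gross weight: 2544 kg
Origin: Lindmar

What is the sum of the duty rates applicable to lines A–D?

97%

Line A: polystyrene → IX.1; tubing → IX.1.3; for construction → IX.1.3.3. Scheduled 28%. anti-dumping (Zerath, IX.1): +19%; total 28% + 19% = 47%. → 47%.
Line B: polystyrene → IX.1; film → IX.1.1; general-purpose → IX.1.1.1. Scheduled 15%. Lindmar agreement on IX.2.2.2: IX.1.1.1 not covered; Lindmar agreement on IX.2: IX.1.1.1 not covered. → 15%.
Line C: polystyrene → IX.1; tubing → IX.1.3; for packaging → IX.1.3.1. Scheduled 24%. Caledon agreement on IX.2.2: IX.1.3.1 not covered. → 24%.
Line D: PET → IX.2; film → IX.2.1; general-purpose → IX.2.1.3. Scheduled 37%. Lindmar agreement on IX.2.2.2: IX.2.1.3 not covered; Lindmar agreement on IX.2: wholly obtained → 11% available; preferential 11%. → 11%.
Sum: 47% + 15% + 24% + 11% = 97%.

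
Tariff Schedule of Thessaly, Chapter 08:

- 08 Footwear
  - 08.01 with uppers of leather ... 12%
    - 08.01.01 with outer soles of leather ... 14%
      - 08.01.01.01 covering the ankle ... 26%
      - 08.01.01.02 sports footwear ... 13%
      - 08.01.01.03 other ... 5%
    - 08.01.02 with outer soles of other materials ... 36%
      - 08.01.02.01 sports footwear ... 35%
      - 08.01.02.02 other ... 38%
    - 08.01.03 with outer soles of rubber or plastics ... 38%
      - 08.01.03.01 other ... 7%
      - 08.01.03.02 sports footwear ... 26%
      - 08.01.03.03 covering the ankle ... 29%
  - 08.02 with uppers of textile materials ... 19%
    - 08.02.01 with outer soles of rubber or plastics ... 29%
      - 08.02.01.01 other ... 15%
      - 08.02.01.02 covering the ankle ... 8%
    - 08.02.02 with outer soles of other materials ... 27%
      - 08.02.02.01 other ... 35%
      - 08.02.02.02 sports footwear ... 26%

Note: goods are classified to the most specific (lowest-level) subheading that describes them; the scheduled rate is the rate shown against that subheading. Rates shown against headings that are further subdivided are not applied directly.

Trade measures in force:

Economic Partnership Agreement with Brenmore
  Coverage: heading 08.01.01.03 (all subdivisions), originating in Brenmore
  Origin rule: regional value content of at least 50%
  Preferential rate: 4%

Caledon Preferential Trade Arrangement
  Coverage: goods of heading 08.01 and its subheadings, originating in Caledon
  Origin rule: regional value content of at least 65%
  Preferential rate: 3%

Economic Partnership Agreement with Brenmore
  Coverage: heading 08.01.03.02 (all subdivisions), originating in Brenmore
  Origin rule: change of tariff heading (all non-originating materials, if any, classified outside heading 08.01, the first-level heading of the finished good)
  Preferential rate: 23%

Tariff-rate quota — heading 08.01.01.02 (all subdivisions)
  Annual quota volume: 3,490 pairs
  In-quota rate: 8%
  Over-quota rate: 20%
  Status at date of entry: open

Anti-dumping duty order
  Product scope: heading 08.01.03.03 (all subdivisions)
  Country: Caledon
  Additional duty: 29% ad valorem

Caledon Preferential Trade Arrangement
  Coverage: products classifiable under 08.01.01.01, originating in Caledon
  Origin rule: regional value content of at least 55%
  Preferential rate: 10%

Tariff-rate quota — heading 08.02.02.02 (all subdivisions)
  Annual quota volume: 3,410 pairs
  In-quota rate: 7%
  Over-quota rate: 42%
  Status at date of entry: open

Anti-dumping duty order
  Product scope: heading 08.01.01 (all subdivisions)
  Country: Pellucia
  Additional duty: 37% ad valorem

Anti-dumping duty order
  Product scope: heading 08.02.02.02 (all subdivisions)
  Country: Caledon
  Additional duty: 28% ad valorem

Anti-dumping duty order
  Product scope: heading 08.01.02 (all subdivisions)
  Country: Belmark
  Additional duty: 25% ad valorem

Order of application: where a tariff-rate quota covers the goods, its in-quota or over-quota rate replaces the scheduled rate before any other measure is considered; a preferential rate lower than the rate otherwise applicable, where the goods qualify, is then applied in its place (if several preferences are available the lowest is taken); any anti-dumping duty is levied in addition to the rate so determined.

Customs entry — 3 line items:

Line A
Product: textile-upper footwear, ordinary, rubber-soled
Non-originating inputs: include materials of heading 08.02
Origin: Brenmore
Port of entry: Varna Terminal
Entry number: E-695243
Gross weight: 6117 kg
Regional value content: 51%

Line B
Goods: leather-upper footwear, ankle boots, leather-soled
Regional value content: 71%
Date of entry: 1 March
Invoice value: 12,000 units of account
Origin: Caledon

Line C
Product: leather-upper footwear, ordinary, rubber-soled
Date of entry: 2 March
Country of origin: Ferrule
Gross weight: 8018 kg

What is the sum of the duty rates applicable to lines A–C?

25%

Line A: textile-upper → 08.02; rubber-soled → 08.02.01; ordinary → 08.02.01.01. Scheduled 15%. Brenmore agreement on 08.01.01.03: 08.02.01.01 not covered; Brenmore agreement on 08.01.03.02: 08.02.01.01 not covered. → 15%.
Line B: leather-upper → 08.01; leather-soled → 08.01.01; ankle boots → 08.01.01.01. Scheduled 26%. Caledon agreement on 08.01: RVC ≥ 65% → 3% available; Caledon agreement on 08.01.01.01: RVC ≥ 55% → 10% available; preferential 3%. → 3%.
Line C: leather-upper → 08.01; rubber-soled → 08.01.03; ordinary → 08.01.03.01. Scheduled 7%. No special measure applies. → 7%.
Sum: 15% + 3% + 7% = 25%.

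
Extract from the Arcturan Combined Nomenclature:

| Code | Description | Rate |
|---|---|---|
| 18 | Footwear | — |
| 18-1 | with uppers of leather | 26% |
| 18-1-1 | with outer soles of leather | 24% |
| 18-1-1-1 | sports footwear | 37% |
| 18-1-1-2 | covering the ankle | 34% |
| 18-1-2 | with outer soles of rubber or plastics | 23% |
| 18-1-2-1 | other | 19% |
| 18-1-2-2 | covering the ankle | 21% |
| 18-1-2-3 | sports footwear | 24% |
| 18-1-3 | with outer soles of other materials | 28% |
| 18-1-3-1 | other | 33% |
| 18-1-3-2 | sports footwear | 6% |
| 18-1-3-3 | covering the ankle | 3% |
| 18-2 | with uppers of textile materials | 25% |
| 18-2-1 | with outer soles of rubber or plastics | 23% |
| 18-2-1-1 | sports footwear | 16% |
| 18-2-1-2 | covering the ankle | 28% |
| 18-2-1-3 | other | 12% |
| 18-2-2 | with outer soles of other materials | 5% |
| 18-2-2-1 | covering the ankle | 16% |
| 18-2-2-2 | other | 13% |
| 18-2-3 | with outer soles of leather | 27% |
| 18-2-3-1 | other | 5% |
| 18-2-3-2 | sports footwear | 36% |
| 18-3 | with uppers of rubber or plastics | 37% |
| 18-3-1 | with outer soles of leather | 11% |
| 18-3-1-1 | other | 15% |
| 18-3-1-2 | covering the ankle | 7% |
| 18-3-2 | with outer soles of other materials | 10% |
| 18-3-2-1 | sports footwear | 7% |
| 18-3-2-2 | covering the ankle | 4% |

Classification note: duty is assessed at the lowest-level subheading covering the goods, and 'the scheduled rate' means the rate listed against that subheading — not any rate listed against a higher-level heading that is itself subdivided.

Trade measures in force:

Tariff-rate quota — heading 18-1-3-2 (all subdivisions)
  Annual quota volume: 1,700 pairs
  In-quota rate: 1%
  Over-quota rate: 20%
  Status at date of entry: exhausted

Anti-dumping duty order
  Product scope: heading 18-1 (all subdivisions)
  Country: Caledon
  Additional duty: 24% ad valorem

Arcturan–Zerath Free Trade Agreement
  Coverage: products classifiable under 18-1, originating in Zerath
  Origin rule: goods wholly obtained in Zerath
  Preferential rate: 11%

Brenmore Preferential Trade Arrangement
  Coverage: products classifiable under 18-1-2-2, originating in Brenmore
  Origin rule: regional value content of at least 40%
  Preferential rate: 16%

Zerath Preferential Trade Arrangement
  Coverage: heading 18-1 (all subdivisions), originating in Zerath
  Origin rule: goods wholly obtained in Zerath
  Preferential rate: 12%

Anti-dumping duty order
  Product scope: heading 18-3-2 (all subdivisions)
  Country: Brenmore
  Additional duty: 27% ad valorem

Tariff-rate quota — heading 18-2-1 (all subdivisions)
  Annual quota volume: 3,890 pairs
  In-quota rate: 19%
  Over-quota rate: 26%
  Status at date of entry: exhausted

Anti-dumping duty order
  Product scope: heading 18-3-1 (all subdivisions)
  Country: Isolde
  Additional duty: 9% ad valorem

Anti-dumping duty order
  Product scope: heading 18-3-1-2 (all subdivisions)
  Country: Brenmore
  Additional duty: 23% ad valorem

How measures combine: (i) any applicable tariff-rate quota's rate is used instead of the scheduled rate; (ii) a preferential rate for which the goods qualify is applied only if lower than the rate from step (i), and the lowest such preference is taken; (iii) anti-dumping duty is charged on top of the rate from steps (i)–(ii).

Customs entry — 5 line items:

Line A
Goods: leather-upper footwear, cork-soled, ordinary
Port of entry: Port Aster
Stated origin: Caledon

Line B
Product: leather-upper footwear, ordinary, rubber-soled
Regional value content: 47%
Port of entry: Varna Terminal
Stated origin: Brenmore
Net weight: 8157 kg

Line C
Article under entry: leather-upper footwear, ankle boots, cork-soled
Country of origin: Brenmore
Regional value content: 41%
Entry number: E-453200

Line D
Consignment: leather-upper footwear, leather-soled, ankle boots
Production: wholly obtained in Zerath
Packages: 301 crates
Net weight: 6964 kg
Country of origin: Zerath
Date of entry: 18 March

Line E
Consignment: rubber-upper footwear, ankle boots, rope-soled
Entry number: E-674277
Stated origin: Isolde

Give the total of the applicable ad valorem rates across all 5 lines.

94%

Line A: leather-upper → 18-1; cork-soled → 18-1-3; ordinary → 18-1-3-1. Scheduled 33%. anti-dumping (Caledon, 18-1): +24%; total 33% + 24% = 57%. → 57%.
Line B: leather-upper → 18-1; rubber-soled → 18-1-2; ordinary → 18-1-2-1. Scheduled 19%. Brenmore agreement on 18-1-2-2: 18-1-2-1 not covered. → 19%.
Line C: leather-upper → 18-1; cork-soled → 18-1-3; ankle boots → 18-1-3-3. Scheduled 3%. Brenmore agreement on 18-1-2-2: 18-1-3-3 not covered. → 3%.
Line D: leather-upper → 18-1; leather-soled → 18-1-1; ankle boots → 18-1-1-2. Scheduled 34%. Zerath agreement on 18-1: wholly obtained → 11% available; Zerath agreement on 18-1: wholly obtained → 12% available; preferential 11%. → 11%.
Line E: rubber-upper → 18-3; rope-soled → 18-3-2; ankle boots → 18-3-2-2. Scheduled 4%. No special measure applies. → 4%.
Sum: 57% + 19% + 3% + 11% + 4% = 94%.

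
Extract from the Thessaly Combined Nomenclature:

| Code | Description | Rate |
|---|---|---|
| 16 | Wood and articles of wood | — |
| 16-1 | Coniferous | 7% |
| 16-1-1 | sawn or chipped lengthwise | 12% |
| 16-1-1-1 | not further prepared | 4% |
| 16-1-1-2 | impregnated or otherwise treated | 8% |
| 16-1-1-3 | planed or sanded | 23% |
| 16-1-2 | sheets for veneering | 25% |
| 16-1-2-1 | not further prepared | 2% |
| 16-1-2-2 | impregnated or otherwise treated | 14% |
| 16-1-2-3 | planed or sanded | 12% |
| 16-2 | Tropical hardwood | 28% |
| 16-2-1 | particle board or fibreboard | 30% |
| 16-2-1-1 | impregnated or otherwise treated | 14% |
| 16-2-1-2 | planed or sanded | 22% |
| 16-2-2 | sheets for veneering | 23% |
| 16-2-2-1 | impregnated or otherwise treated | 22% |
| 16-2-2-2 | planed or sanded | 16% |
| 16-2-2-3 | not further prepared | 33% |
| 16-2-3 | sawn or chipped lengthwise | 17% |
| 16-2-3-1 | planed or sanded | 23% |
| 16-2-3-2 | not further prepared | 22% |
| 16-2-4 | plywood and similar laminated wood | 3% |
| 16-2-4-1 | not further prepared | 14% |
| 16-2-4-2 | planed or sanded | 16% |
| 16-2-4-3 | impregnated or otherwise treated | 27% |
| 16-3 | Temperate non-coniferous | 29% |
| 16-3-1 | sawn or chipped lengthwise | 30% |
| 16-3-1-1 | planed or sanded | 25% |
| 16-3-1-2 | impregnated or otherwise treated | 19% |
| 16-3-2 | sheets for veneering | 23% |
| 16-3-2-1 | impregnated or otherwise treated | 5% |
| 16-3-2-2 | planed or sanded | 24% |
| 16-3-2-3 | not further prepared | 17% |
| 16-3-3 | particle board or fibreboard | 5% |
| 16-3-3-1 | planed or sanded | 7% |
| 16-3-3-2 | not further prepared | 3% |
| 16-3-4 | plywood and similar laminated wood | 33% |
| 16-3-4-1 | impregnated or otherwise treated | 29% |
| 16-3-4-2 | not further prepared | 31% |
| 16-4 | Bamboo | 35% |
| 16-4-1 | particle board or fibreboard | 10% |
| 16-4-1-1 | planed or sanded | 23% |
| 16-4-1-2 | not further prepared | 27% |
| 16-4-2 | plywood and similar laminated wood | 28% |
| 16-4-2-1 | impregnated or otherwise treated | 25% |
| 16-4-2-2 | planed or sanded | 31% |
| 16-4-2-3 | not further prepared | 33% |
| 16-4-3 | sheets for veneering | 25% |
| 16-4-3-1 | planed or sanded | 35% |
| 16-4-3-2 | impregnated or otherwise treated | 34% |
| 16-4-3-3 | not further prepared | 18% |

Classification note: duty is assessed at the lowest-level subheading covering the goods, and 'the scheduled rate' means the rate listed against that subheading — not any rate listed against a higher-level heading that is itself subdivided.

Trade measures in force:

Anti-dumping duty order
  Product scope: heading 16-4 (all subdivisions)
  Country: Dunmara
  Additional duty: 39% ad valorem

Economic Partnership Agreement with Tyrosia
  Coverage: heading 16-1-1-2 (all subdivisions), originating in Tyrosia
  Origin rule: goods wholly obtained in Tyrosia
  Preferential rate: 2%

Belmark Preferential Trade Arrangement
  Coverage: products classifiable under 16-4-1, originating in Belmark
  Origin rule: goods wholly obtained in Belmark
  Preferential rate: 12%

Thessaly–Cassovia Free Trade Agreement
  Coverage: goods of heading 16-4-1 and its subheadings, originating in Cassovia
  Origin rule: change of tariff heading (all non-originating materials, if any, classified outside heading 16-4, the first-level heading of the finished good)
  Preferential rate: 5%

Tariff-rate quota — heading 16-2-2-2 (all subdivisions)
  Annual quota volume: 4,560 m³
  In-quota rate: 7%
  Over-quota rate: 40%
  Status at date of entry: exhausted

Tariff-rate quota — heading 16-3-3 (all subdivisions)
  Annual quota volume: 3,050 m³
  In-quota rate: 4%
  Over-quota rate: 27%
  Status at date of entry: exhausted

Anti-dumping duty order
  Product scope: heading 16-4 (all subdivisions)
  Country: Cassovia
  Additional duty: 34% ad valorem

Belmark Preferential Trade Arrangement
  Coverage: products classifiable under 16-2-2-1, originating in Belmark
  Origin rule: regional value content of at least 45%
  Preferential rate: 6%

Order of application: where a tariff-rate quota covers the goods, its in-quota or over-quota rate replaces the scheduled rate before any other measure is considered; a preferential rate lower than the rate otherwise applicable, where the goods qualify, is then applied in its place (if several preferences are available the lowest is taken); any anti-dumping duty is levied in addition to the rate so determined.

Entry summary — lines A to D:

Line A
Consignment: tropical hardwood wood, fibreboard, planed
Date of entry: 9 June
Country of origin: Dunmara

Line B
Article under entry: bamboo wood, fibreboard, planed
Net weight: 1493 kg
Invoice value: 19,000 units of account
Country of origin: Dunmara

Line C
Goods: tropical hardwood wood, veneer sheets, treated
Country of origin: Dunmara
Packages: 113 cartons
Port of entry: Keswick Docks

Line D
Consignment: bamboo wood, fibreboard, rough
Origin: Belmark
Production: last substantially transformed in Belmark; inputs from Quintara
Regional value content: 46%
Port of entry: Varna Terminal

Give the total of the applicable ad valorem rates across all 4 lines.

133%

Line A: tropical hardwood → 16-2; fibreboard → 16-2-1; planed → 16-2-1-2. Scheduled 22%. No special measure applies. → 22%.
Line B: bamboo → 16-4; fibreboard → 16-4-1; planed → 16-4-1-1. Scheduled 23%. anti-dumping (Dunmara, 16-4): +39%; total 23% + 39% = 62%. → 62%.
Line C: tropical hardwood → 16-2; veneer sheets → 16-2-2; treated → 16-2-2-1. Scheduled 22%. No special measure applies. → 22%.
Line D: bamboo → 16-4; fibreboard → 16-4-1; rough → 16-4-1-2. Scheduled 27%. Belmark agreement on 16-4-1: not wholly obtained; Belmark agreement on 16-2-2-1: 16-4-1-2 not covered. → 27%.
Sum: 22% + 62% + 22% + 27% = 133%.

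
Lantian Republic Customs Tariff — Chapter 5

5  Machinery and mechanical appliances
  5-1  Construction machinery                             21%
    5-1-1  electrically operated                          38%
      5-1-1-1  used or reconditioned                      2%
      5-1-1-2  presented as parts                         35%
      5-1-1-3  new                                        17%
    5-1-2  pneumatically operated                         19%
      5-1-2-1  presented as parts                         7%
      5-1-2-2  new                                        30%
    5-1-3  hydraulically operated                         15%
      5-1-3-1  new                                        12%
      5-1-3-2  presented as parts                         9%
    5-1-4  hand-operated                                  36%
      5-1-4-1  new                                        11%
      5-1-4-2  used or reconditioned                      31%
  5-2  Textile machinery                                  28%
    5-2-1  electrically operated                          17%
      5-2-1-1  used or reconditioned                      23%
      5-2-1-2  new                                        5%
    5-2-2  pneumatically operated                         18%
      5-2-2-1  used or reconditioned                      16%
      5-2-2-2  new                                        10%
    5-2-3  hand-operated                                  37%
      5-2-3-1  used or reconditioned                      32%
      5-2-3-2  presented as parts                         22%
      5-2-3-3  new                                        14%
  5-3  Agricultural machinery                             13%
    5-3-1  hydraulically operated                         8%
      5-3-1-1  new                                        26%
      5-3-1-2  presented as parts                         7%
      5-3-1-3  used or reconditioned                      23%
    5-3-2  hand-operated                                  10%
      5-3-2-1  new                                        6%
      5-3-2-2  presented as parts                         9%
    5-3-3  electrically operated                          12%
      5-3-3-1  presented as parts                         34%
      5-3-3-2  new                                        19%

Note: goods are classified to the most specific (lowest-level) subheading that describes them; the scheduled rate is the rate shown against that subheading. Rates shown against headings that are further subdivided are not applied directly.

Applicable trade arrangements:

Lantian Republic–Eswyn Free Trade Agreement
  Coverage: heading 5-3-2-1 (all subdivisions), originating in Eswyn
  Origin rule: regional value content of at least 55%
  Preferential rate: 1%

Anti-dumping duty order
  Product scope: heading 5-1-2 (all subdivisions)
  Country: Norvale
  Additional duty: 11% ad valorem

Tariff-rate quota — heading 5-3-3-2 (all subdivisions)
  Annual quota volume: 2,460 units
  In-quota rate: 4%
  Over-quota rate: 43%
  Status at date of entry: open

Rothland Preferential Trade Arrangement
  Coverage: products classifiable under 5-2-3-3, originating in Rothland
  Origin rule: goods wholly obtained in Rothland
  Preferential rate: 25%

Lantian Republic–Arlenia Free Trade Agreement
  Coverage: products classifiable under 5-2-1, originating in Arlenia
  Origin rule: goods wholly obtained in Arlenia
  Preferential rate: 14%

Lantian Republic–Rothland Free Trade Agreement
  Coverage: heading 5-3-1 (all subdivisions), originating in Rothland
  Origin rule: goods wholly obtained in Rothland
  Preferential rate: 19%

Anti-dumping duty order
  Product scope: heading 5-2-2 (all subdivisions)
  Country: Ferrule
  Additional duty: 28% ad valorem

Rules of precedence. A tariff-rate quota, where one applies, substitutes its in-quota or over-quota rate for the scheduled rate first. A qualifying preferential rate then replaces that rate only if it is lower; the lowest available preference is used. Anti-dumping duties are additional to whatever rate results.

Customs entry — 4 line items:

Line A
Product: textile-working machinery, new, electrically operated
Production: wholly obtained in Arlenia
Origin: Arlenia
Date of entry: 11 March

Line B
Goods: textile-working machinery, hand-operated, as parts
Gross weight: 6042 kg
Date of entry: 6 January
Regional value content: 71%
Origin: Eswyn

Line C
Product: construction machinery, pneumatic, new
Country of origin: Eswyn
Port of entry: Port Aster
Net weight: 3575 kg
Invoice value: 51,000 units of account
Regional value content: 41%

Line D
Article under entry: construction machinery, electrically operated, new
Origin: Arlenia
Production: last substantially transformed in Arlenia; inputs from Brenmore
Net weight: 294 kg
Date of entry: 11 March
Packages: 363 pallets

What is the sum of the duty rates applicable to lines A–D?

Line A: textile-working → 5-2; electrically operated → 5-2-1; new → 5-2-1-2. Scheduled 5%. Arlenia agreement on 5-2-1: wholly obtained → 14% available; preference 14% not lower than 5% → no reduction. → 5%.
Line B: textile-working → 5-2; hand-operated → 5-2-3; as parts → 5-2-3-2. Scheduled 22%. Eswyn agreement on 5-3-2-1: 5-2-3-2 not covered. → 22%.
Line C: construction → 5-1; pneumatic → 5-1-2; new → 5-1-2-2. Scheduled 30%. Eswyn agreement on 5-3-2-1: 5-1-2-2 not covered. → 30%.
Line D: construction → 5-1; electrically operated → 5-1-1; new → 5-1-1-3. Scheduled 17%. Arlenia agreement on 5-2-1: 5-1-1-3 not covered. → 17%.
Sum: 5% + 22% + 30% + 17% = 74%.

74%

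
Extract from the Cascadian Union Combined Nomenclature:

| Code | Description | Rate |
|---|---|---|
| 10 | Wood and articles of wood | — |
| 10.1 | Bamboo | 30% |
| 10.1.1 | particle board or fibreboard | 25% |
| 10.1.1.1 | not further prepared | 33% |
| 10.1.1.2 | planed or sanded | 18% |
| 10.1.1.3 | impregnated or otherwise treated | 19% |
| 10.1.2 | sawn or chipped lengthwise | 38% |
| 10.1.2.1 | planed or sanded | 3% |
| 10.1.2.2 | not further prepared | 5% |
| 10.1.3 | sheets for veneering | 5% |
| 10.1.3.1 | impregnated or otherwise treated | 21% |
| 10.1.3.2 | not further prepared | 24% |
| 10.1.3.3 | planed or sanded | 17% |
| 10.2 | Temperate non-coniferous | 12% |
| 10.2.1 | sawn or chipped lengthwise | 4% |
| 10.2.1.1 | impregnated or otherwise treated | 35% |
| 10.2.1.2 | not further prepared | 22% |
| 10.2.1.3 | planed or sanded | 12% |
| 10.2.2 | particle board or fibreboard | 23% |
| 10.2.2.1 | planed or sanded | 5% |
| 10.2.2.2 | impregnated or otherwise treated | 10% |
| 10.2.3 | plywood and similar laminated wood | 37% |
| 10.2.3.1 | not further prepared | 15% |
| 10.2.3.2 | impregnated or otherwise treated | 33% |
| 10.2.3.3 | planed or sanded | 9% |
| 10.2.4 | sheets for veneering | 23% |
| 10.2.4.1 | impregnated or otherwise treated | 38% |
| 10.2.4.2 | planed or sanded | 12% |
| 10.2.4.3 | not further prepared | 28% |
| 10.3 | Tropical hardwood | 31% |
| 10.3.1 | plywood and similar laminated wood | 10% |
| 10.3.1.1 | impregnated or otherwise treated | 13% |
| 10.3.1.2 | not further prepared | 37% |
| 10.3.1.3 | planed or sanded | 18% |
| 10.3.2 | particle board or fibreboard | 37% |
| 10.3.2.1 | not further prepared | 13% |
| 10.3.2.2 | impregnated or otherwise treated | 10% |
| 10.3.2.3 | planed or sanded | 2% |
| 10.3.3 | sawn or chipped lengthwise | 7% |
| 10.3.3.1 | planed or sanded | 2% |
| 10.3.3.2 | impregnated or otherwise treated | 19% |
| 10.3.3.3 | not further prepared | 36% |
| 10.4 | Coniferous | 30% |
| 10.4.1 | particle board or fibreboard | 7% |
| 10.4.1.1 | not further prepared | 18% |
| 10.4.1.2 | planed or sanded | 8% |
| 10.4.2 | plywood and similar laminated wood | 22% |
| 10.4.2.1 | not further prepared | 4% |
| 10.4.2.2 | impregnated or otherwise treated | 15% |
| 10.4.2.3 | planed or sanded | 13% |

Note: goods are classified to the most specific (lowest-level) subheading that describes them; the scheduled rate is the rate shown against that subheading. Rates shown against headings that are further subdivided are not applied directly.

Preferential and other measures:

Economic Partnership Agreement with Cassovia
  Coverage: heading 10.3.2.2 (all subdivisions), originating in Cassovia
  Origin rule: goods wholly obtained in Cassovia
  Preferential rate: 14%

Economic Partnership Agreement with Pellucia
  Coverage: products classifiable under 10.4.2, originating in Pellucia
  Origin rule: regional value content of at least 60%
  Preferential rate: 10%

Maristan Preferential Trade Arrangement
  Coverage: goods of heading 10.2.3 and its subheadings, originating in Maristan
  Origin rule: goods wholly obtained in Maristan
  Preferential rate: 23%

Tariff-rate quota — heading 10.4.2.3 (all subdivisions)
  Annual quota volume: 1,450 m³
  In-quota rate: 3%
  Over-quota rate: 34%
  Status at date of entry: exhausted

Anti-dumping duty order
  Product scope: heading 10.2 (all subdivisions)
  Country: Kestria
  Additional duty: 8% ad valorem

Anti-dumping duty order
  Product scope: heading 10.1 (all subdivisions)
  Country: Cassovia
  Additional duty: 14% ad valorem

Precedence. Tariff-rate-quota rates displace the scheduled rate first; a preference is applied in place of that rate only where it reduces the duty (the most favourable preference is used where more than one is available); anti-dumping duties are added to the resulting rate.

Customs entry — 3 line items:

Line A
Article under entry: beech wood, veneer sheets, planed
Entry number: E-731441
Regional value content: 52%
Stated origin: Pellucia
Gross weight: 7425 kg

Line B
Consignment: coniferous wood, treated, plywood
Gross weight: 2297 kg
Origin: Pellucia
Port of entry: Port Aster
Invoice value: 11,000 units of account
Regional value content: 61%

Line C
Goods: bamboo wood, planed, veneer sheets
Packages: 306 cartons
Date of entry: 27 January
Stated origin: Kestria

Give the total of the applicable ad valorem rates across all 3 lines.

39%

Line A: beech → 10.2; veneer sheets → 10.2.4; planed → 10.2.4.2. Scheduled 12%. Pellucia agreement on 10.4.2: 10.2.4.2 not covered. → 12%.
Line B: coniferous → 10.4; plywood → 10.4.2; treated → 10.4.2.2. Scheduled 15%. Pellucia agreement on 10.4.2: RVC ≥ 60% → 10% available; preferential 10%. → 10%.
Line C: bamboo → 10.1; veneer sheets → 10.1.3; planed → 10.1.3.3. Scheduled 17%. No special measure applies. → 17%.
Sum: 12% + 10% + 17% = 39%.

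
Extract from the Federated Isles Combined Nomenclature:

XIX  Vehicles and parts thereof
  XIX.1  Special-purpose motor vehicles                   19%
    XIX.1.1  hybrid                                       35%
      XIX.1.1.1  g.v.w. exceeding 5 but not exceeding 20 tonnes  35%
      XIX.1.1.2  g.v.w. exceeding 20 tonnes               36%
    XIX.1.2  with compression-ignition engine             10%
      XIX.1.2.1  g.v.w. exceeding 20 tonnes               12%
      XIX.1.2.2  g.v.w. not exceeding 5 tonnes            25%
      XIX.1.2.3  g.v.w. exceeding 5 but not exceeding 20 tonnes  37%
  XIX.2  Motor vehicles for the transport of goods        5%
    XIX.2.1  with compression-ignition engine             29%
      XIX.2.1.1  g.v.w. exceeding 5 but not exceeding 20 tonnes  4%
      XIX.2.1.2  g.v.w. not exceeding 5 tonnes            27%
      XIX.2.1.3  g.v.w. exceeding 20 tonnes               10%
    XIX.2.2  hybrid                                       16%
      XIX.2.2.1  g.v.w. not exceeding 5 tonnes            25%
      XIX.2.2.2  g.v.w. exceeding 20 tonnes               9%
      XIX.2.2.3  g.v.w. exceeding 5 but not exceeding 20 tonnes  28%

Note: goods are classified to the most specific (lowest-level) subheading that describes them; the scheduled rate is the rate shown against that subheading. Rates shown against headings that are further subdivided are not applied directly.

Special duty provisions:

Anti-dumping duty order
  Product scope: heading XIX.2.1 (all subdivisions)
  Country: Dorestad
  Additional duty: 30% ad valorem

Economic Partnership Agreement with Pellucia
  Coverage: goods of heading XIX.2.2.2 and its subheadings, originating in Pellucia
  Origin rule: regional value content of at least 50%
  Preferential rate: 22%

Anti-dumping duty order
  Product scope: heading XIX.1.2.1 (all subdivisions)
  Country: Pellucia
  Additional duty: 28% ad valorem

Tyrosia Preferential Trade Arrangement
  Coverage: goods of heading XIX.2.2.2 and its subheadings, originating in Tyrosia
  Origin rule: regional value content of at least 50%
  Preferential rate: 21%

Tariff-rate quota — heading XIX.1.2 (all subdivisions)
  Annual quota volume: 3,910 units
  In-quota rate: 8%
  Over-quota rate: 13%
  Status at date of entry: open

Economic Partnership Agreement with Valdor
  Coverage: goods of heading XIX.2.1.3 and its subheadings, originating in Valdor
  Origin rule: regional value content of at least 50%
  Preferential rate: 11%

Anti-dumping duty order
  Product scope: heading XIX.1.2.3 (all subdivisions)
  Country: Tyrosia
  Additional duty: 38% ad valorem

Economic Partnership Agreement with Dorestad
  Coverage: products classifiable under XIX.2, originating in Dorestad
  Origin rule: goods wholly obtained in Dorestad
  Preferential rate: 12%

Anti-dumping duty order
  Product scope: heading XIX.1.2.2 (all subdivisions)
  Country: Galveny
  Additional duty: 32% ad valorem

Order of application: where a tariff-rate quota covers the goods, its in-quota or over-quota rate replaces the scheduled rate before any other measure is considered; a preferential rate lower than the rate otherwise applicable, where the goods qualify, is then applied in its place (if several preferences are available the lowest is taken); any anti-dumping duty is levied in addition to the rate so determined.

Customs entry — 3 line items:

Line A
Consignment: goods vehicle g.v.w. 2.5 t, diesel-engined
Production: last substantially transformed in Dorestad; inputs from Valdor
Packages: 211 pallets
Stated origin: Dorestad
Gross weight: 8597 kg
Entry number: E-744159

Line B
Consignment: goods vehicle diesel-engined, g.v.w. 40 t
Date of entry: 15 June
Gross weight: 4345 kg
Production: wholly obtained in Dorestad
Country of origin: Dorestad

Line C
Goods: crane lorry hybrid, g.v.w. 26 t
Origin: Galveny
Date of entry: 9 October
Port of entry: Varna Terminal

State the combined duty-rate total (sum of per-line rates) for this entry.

Line A: goods vehicle → XIX.2; diesel-engined → XIX.2.1; g.v.w. 2.5 t → XIX.2.1.2. Scheduled 27%. Dorestad agreement on XIX.2: not wholly obtained; anti-dumping (Dorestad, XIX.2.1): +30%; total 27% + 30% = 57%. → 57%.
Line B: goods vehicle → XIX.2; diesel-engined → XIX.2.1; g.v.w. 40 t → XIX.2.1.3. Scheduled 10%. Dorestad agreement on XIX.2: wholly obtained → 12% available; preference 12% not lower than 10% → no reduction; anti-dumping (Dorestad, XIX.2.1): +30%; total 10% + 30% = 40%. → 40%.
Line C: crane lorry → XIX.1; hybrid → XIX.1.1; g.v.w. 26 t → XIX.1.1.2. Scheduled 36%. No special measure applies. → 36%.
Sum: 57% + 40% + 36% = 133%.

133%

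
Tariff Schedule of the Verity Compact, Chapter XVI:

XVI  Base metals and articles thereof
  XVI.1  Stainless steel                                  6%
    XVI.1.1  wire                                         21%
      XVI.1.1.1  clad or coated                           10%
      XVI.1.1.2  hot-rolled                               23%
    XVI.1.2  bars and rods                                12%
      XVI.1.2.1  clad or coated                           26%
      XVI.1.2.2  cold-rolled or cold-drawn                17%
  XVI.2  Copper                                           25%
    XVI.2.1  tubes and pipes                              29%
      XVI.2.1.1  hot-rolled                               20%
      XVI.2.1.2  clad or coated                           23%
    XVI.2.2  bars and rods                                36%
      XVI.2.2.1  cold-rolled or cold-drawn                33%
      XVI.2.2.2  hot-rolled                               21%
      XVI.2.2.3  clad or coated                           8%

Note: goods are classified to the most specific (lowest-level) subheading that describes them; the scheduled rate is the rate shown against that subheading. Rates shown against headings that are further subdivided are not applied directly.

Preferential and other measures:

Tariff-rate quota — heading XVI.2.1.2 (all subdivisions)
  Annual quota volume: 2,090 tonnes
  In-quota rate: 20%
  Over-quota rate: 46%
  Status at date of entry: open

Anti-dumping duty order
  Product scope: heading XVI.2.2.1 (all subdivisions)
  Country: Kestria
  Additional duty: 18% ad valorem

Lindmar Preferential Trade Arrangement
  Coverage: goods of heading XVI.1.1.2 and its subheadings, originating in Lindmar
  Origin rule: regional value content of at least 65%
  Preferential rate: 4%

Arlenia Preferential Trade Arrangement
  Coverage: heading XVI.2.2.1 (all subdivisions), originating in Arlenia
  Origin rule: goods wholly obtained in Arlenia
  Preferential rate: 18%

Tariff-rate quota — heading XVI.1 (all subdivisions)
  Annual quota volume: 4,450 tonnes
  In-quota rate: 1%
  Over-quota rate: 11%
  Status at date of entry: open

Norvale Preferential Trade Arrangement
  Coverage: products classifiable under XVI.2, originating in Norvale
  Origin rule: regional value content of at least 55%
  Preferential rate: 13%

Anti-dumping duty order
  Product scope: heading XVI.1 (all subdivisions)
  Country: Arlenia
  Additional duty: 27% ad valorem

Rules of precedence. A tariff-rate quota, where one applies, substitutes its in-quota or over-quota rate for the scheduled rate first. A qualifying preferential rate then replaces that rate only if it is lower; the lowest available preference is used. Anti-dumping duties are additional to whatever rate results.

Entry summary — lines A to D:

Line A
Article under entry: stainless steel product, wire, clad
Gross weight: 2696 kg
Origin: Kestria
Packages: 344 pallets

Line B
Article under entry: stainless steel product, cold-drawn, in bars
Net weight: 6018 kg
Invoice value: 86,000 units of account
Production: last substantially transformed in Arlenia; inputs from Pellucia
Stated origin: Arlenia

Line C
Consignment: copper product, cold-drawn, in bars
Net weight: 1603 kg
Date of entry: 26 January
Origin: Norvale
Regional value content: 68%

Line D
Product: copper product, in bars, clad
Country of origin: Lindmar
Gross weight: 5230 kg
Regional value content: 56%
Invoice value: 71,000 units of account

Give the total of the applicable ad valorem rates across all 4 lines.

Line A: stainless steel → XVI.1; wire → XVI.1.1; clad → XVI.1.1.1. Scheduled 10%. quota on XVI.1 open → in-quota 1%. → 1%.
Line B: stainless steel → XVI.1; in bars → XVI.1.2; cold-drawn → XVI.1.2.2. Scheduled 17%. quota on XVI.1 open → in-quota 1%; Arlenia agreement on XVI.2.2.1: XVI.1.2.2 not covered; anti-dumping (Arlenia, XVI.1): +27%; total 1% + 27% = 28%. → 28%.
Line C: copper → XVI.2; in bars → XVI.2.2; cold-drawn → XVI.2.2.1. Scheduled 33%. Norvale agreement on XVI.2: RVC ≥ 55% → 13% available; preferential 13%. → 13%.
Line D: copper → XVI.2; in bars → XVI.2.2; clad → XVI.2.2.3. Scheduled 8%. Lindmar agreement on XVI.1.1.2: XVI.2.2.3 not covered. → 8%.
Sum: 1% + 28% + 13% + 8% = 50%.

50%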